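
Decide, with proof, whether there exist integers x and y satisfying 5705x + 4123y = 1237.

There are no such integers.

Any value of 5705x + 4123y is a multiple of gcd(5705, 4123) = 7.
However 1237 leaves remainder 5 on division by 7.
So the equation is unsolvable over ℤ.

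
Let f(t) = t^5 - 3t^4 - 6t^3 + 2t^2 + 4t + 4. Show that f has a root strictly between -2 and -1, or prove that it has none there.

Yes, f has a root in the interval.

f(-2) = -28 and f(-1) = 4, which have opposite signs.
Since f is a polynomial it is continuous on [-2, -1].
By the Intermediate Value Theorem, f takes the value 0 somewhere in the open interval.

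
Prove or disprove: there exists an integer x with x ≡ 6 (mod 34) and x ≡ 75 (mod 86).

There is no such integer.

gcd(34, 86) = 2. If x ≡ 6 (mod 34) and x ≡ 75 (mod 86), then x ≡ 6 (mod 2) and x ≡ 75 (mod 2).
However 6 ≡ 0 and 75 ≡ 1 (mod 2), and 0 ≠ 1.
Hence the system has no solution.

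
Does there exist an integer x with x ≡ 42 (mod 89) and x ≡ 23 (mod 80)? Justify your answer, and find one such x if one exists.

The moduli 89 and 80 are coprime, so by the Chinese Remainder Theorem a unique solution modulo 7120 exists.
Any solution of the first congruence is x = 42 + 89t; substituting into the second, 89t ≡ 23 − 42 ≡ 61 (mod 80).
89 ≡ 9 (mod 80), so this reads 9t ≡ 61 (mod 80). Invert 9 mod 80 by the Euclidean algorithm: 80 = 8·9 + 8, 9 = 1·8 + 1, 8 = 8·1 + 0; back-substituting, 1 = 9 − 1·8 = 9 − (80 − 8·9) = −80 + 9·9. Hence 9·9 ≡ 1, so 9⁻¹ ≡ 9 (mod 80).
Therefore t ≡ 9·61 = 549 ≡ 69 (mod 80).
Taking t = 69 gives x = 42 + 89·69 = 6183.
Indeed 6183 ≡ 42 (mod 89) and 6183 ≡ 23 (mod 80).

x = 6183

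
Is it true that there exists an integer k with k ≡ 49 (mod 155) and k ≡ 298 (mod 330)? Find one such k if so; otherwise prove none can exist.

There is no such integer.

Both moduli are multiples of 5 = gcd(155, 330), so any solution would satisfy k ≡ 49 and k ≡ 298 modulo 5 simultaneously.
However 49 ≡ 4 and 298 ≡ 3 (mod 5), and 4 ≠ 3.
Hence the system has no solution.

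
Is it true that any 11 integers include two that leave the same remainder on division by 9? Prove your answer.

Each integer lies in one of the 9 residue classes modulo 9.
Since 11 > 9, two of the 11 integers must share a residue class by the pigeonhole principle; call them a and b.
So a and b have equal remainders mod 9, which is exactly what was to be shown.

True.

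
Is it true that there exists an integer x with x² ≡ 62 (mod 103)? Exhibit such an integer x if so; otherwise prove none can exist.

No such integer exists.

103 is prime, so by Euler's criterion 62 is a square mod 103 iff 62^((103−1)/2) = 62^51 ≡ 1 (mod 103).
Repeated squaring mod 103: 62^2 = 3844 ≡ 33; 62^4 ≡ 33² = 1089 ≡ 59; 62^8 ≡ 59² = 3481 ≡ 82; 62^16 ≡ 82² = 6724 ≡ 29; 62^32 ≡ 29² = 841 ≡ 17.
Since 51 = 32 + 16 + 2 + 1, 62^51 ≡ 17 · 29 · 33 · 62; multiplying out mod 103: 17·29 = 493 ≡ 81, then 81·33 = 2673 ≡ 98, then 98·62 = 6076 ≡ 102. Thus 62^51 ≡ 102 ≡ −1 (mod 103).
The value −1 means 62 is a non-residue modulo 103, so x² ≡ 62 (mod 103) is impossible.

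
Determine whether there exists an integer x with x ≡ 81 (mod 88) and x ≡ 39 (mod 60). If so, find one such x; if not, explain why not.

Both moduli are multiples of 4 = gcd(88, 60), so any solution would satisfy x ≡ 81 and x ≡ 39 modulo 4 simultaneously.
However 81 ≡ 1 and 39 ≡ 3 (mod 4), and 1 ≠ 3.
Hence the system has no solution.

No, no such integer exists.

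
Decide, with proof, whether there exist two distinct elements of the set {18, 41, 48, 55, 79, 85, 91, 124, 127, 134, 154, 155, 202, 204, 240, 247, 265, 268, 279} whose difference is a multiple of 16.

41 mod 16 = 9 and 265 mod 16 = 9, so 265 − 41 = 224 = 14·16.

Yes: 41 and 265.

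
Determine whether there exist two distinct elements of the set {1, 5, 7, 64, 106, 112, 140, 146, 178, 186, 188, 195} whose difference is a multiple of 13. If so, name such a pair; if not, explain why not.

No such pair exists.

Two integers differ by a multiple of 13 exactly when they have the same residue mod 13. The residues are 1↦1, 5↦5, 7↦7, 64↦12, 106↦2, 112↦8, 140↦10, 146↦3, 178↦9, 186↦4, 188↦6, 195↦0.
All 12 residues are distinct, so no two elements differ by a multiple of 13.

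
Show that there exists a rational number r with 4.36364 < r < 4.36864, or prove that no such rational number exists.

r = 83/19

Multiplying by 19: 19·4.36364 = 82.90916 and 19·4.36864 = 83.00416, so the integer 83 lies strictly between them.
Hence 83/19 is a rational number with 4.36364 < 83/19 < 4.36864.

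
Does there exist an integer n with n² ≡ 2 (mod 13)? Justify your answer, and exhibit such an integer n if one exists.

Since (13 − n)² ≡ n² (mod 13), it suffices to square n = 0, 1, …, 6: the residues are 0, 1, 4, 9, 3, 12, 10.
So the quadratic residues mod 13 are {0, 1, 3, 4, 9, 10, 12}, and 2 is not among them.
Therefore n² ≡ 2 (mod 13) has no solution.

No, no such integer exists.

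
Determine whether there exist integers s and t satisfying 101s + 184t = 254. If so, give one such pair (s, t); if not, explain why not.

s = 110, t = -59

101 and 184 are coprime, so 101s + 184t ranges over all of ℤ.
Run the Euclidean algorithm on 184 and 101: 184 = 1·101 + 83, 101 = 1·83 + 18, 83 = 4·18 + 11, 18 = 1·11 + 7, 11 = 1·7 + 4, 7 = 1·4 + 3, 4 = 1·3 + 1, 3 = 3·1 + 0.
Back-substituting, 1 = 4 − 1·3 = 4 − (7 − 1·4) = −7 + 2·4 = −7 + 2·(11 − 1·7) = 2·11 − 3·7 = 2·11 − 3·(18 − 1·11) = −3·18 + 5·11 = −3·18 + 5·(83 − 4·18) = 5·83 − 23·18 = 5·83 − 23·(101 − 1·83) = −23·101 + 28·83 = −23·101 + 28·(184 − 1·101) = 28·184 − 51·101; that is, 101·(-51) + 184·28 = 1.
Scaling by 254 gives the particular solution (s, t) = (-12954, 7112).
The general solution is s = -12954 + 184k, t = 7112 − 101k; taking k = 71 gives the smaller pair s = 110, t = -59.
Check: 101·110 + 184·(-59) = 11110 − 10856 = 254. ✓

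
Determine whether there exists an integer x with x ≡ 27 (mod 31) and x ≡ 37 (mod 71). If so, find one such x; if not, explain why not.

gcd(31, 71) = 1, so the Chinese Remainder Theorem guarantees exactly one residue class mod 2201 satisfying both.
Write x = 27 + 31t and require 27 + 31t ≡ 37 (mod 71), i.e. 31t ≡ 10 (mod 71).
Since 31·55 = 1705 = 24·71 + 1, the inverse of 31 mod 71 is 55.
Therefore t ≡ 55·10 = 550 ≡ 53 (mod 71).
With t = 53: x = 27 + 31·53 = 1670.
Indeed 1670 ≡ 27 (mod 31) and 1670 ≡ 37 (mod 71).

x = 1670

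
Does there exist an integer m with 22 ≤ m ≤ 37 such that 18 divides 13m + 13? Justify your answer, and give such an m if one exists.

m = 35

Try m = 35: 13·35 + 13 = 468 = 26·18, which is divisible by 18.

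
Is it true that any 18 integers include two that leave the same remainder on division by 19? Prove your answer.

No, the set {79, 80, 81, 82, 83, 84, 85, 86, 87, 88, 89, 90, 91, 92, 93, 94, 95, 96} is a counterexample.

Consider the 18 integers 79, 80, …, 96. They lie in distinct residue classes modulo 19, since 18 ≤ 19.
So no two of them leave the same remainder on division by 19; the claim fails for this set.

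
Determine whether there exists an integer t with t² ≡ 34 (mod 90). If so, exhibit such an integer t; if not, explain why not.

t = 58

t = 58 works: 58² = 3364, and 3364 − 34 = 3330 = 37·90.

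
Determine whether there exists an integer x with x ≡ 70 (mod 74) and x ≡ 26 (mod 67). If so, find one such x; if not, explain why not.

The moduli 74 and 67 are coprime, so by the Chinese Remainder Theorem a unique solution modulo 4958 exists.
Any solution of the first congruence is x = 70 + 74t; substituting into the second, 74t ≡ 26 − 70 ≡ 23 (mod 67).
74 ≡ 7 (mod 67), so this reads 7t ≡ 23 (mod 67). Invert 7 mod 67 by the Euclidean algorithm: 67 = 9·7 + 4, 7 = 1·4 + 3, 4 = 1·3 + 1, 3 = 3·1 + 0; back-substituting, 1 = 4 − 1·3 = 4 − (7 − 1·4) = −7 + 2·4 = −7 + 2·(67 − 9·7) = 2·67 − 19·7. Hence 7·(-19) ≡ 1, so 7⁻¹ ≡ -19 ≡ 48 (mod 67).
Multiplying by 48: t ≡ 48·23 = 1104 ≡ 32 (mod 67).
Taking t = 32 gives x = 70 + 74·32 = 2438.
Verify: 2438 = 32·74 + 70 and 2438 = 36·67 + 26. ✓

x = 2438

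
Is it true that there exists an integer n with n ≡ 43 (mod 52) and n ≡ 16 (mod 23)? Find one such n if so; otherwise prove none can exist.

Since 52 and 23 share no common factor, CRT says the pair of congruences has a solution (unique mod 1196).
Write n = 43 + 52t and require 43 + 52t ≡ 16 (mod 23), i.e. 52t ≡ 19 (mod 23).
52 ≡ 6 (mod 23), so this reads 6t ≡ 19 (mod 23). To invert 6 modulo 23: 23 = 3·6 + 5, 6 = 1·5 + 1, 5 = 5·1 + 0, and unwinding, 1 = 6 − 1·5 = 6 − (23 − 3·6) = −23 + 4·6. Thus 6⁻¹ ≡ 4 (mod 23).
Therefore t ≡ 4·19 = 76 ≡ 7 (mod 23).
With t = 7: n = 43 + 52·7 = 407.
Check: 407 mod 52 = 43, 407 mod 23 = 16. ✓

n = 407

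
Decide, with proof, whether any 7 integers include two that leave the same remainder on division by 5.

Partition the integers by their residue mod 5; there are 5 classes.
Placing 7 integers into 5 classes, some class receives at least two — say a and b.
That is, a and b leave the same remainder on division by 5, as claimed.

Yes.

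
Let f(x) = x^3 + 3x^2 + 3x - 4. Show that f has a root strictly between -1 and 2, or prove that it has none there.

Yes, f has a root in the interval.

f(-1) = -5 and f(2) = 22, which have opposite signs.
As a polynomial, f is continuous on every closed interval.
By the Intermediate Value Theorem, f takes the value 0 somewhere in the open interval.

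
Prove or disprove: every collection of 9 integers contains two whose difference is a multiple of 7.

Yes.

Each integer lies in one of the 7 residue classes modulo 7.
Since 9 > 7, two of the 9 integers must share a residue class by the pigeonhole principle; call them a and b.
Equal remainders mean a − b ≡ 0 (mod 7), so 7 divides their difference.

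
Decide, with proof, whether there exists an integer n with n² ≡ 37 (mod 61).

No, no such integer exists.

Apply Euler's criterion with the prime 61: 37 is a quadratic residue iff 37^30 ≡ 1 (mod 61), and a non-residue iff it is ≡ −1.
Squaring successively (mod 61): 37^2 = 1369 ≡ 27; 37^4 ≡ 27² = 729 ≡ 58; 37^8 ≡ 58² = 3364 ≡ 9; 37^16 ≡ 9² = 81 ≡ 20.
Since 30 = 16 + 8 + 4 + 2, 37^30 ≡ 20 · 9 · 58 · 27; multiplying out mod 61: 20·9 = 180 ≡ 58, then 58·58 = 3364 ≡ 9, then 9·27 = 243 ≡ 60. Thus 37^30 ≡ 60 ≡ −1 (mod 61).
The value −1 means 37 is a non-residue modulo 61, so n² ≡ 37 (mod 61) is impossible.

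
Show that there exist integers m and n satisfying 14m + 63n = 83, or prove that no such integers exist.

No, no such integers exist.

gcd(14, 63) = 7, so every integer of the form 14m + 63n is a multiple of 7.
But 83 is not a multiple of 7 (it leaves remainder 6).
So the equation is unsolvable over ℤ.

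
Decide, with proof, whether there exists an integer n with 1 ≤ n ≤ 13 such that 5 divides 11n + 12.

n = 3

Scanning upward from n = 1 gives 23, 34, none divisible by 5. n = 3 works, since 11·3 + 12 = 45 = 9·5.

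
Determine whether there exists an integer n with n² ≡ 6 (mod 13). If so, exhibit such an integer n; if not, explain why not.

No such integer exists.

Squares mod 13 repeat after n = 6 (as (−n)² = n²); for n = 0..6 they are 0, 1, 4, 9, 3, 12, 10.
So the quadratic residues mod 13 are {0, 1, 3, 4, 9, 10, 12}, and 6 is not among them.
Hence no integer n has n² ≡ 6 (mod 13).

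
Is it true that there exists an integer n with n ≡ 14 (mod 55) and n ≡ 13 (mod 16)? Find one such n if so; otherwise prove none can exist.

The moduli 55 and 16 are coprime, so by the Chinese Remainder Theorem a unique solution modulo 880 exists.
Any solution of the first congruence is n = 14 + 55t; substituting into the second, 55t ≡ 13 − 14 ≡ 15 (mod 16).
55 ≡ 7 (mod 16), so this reads 7t ≡ 15 (mod 16). To invert 7 modulo 16: 16 = 2·7 + 2, 7 = 3·2 + 1, 2 = 2·1 + 0, and unwinding, 1 = 7 − 3·2 = 7 − 3·(16 − 2·7) = −3·16 + 7·7. Thus 7⁻¹ ≡ 7 (mod 16).
Multiplying by 7: t ≡ 7·15 = 105 ≡ 9 (mod 16).
With t = 9: n = 14 + 55·9 = 509.
Check: 509 mod 55 = 14, 509 mod 16 = 13. ✓

n = 509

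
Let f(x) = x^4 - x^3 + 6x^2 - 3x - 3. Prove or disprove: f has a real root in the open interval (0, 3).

Yes, f has a root in the interval.

f(0) = -3 and f(3) = 96, which have opposite signs.
f is continuous everywhere (it is a polynomial), in particular on [0, 3].
By the Intermediate Value Theorem f must vanish at some point of (0, 3).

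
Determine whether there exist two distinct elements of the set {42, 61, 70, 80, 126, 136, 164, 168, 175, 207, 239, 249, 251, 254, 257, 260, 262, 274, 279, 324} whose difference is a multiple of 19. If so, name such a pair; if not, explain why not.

42 mod 19 = 4 and 61 mod 19 = 4, so 61 − 42 = 19 = 1·19.

Yes: 42 and 61.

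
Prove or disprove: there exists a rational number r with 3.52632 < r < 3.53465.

r = 53/15

Multiplying by 15: 15·3.52632 = 52.89480 and 15·3.53465 = 53.01975, so the integer 53 lies strictly between them.
Dividing back, 3.52632 < 53/15 < 3.53465, and 53/15 is rational.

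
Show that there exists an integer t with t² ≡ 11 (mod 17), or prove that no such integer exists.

Computing t² mod 17 for t = 0, 1, …, 8 (enough, by the symmetry t ↦ 17 − t) gives 0, 1, 4, 9, 16, 8, 2, 15, 13.
So the quadratic residues mod 17 are {0, 1, 2, 4, 8, 9, 13, 15, 16}, and 11 is not among them.
Hence no integer t has t² ≡ 11 (mod 17).

No such integer exists.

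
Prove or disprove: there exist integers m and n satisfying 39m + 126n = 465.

gcd(39, 126) = 3, and 3 divides 465, so integer solutions exist.
Dividing through by 3 reduces the equation to 13m + 42n = 155.
Run the Euclidean algorithm on 42 and 13: 42 = 3·13 + 3, 13 = 4·3 + 1, 3 = 3·1 + 0.
Back-substituting, 1 = 13 − 4·3 = 13 − 4·(42 − 3·13) = −4·42 + 13·13; that is, 13·13 + 42·(-4) = 1.
Multiplying through by 155: m = 13·155 = 2015, n = (-4)·155 = -620 is a solution.
Shifting by a multiple of (42, −13) keeps it a solution: m = 2015 − 47·42 = 41, n = -620 + 47·13 = -9.
Check: 39·41 + 126·(-9) = 1599 − 1134 = 465. ✓

m = 41, n = -9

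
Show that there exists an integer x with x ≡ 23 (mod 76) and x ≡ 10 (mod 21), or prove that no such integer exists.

Since 76 and 21 share no common factor, CRT says the pair of congruences has a solution (unique mod 1596).
Any solution of the first congruence is x = 23 + 76t; substituting into the second, 76t ≡ 10 − 23 ≡ 8 (mod 21).
76 ≡ 13 (mod 21), so this reads 13t ≡ 8 (mod 21). To invert 13 modulo 21: 21 = 1·13 + 8, 13 = 1·8 + 5, 8 = 1·5 + 3, 5 = 1·3 + 2, 3 = 1·2 + 1, 2 = 2·1 + 0, and unwinding, 1 = 3 − 1·2 = 3 − (5 − 1·3) = −5 + 2·3 = −5 + 2·(8 − 1·5) = 2·8 − 3·5 = 2·8 − 3·(13 − 1·8) = −3·13 + 5·8 = −3·13 + 5·(21 − 1·13) = 5·21 − 8·13. Thus 13⁻¹ ≡ -8 ≡ 13 (mod 21).
Multiplying by 13: t ≡ 13·8 = 104 ≡ 20 (mod 21).
With t = 20: x = 23 + 76·20 = 1543.
Verify: 1543 = 20·76 + 23 and 1543 = 73·21 + 10. ✓

x = 1543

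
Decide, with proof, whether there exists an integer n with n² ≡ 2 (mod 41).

n = 17 works: 17² = 289, and 289 − 2 = 287 = 7·41.

n = 17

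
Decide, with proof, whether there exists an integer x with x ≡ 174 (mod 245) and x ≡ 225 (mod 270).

gcd(245, 270) = 5. If x ≡ 174 (mod 245) and x ≡ 225 (mod 270), then x ≡ 174 (mod 5) and x ≡ 225 (mod 5).
These are incompatible: 174 − 225 = -51 is not divisible by 5.
So no integer satisfies both congruences.

No, no such integer exists.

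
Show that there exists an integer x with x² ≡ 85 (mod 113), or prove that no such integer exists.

Take x = 56. Then 56² = 3136 = 27·113 + 85, so 56² ≡ 85 (mod 113).

x = 56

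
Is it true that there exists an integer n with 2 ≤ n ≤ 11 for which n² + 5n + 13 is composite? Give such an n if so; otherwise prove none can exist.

n = 2

At n = 2: 2² + 5·2 + 13 = 27 = 3·9, which is composite.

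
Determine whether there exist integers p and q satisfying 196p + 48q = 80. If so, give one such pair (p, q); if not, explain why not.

p = 8, q = -31

gcd(196, 48) = 4, and 4 divides 80, so integer solutions exist.
Dividing through by 4 reduces the equation to 49p + 12q = 20.
Dividing repeatedly: 49 = 4·12 + 1, 12 = 12·1 + 0.
Back-substituting, 1 = 49 − 4·12; that is, 49·1 + 12·(-4) = 1.
Multiplying through by 20: p = 1·20 = 20, q = (-4)·20 = -80 is a solution.
Shifting by a multiple of (12, −49) keeps it a solution: p = 20 − 1·12 = 8, q = -80 + 1·49 = -31.
Indeed 196·8 + 48·(-31) = 1568 − 1488 = 80.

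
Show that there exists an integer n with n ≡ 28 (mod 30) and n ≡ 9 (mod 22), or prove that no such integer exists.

No, no such integer exists.

Both moduli are multiples of 2 = gcd(30, 22), so any solution would satisfy n ≡ 28 and n ≡ 9 modulo 2 simultaneously.
However 28 ≡ 0 and 9 ≡ 1 (mod 2), and 0 ≠ 1.
So no integer satisfies both congruences.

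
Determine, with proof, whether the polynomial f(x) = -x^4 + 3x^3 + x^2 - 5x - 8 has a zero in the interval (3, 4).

f(3) = -14 and f(4) = -76, both negative, so a sign-change argument is unavailable; we show f keeps this sign on the whole interval.
Substitute x = 3 + u, where 0 < u < 1 on the interval. Expanding, f(3 + u) = -u^4 - 9u^3 - 26u^2 - 26u - 14.
All 5 nonzero coefficients of this polynomial in u are negative; hence for u > 0 the value is a sum of negative terms (the constant -14 among them).
So f is strictly negative on (3, 4); no root exists in the interval.

No.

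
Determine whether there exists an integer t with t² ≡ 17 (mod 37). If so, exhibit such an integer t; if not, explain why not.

No such integer exists.

Apply Euler's criterion with the prime 37: 17 is a quadratic residue iff 17^18 ≡ 1 (mod 37), and a non-residue iff it is ≡ −1.
Repeated squaring mod 37: 17^2 = 289 ≡ 30; 17^4 ≡ 30² = 900 ≡ 12; 17^8 ≡ 12² = 144 ≡ 33; 17^16 ≡ 33² = 1089 ≡ 16.
Since 18 = 16 + 2, 17^18 ≡ 16 · 30; multiplying out mod 37: 16·30 = 480 ≡ 36. Thus 17^18 ≡ 36 ≡ −1 (mod 37).
The value −1 means 17 is a non-residue modulo 37, so t² ≡ 17 (mod 37) is impossible.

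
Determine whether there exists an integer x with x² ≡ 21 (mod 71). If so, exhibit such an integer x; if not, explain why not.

Apply Euler's criterion with the prime 71: 21 is a quadratic residue iff 21^35 ≡ 1 (mod 71), and a non-residue iff it is ≡ −1.
Squaring successively (mod 71): 21^2 = 441 ≡ 15; 21^4 ≡ 15² = 225 ≡ 12; 21^8 ≡ 12² = 144 ≡ 2; 21^16 ≡ 2² = 4 ≡ 4; 21^32 ≡ 4² = 16 ≡ 16.
Since 35 = 32 + 2 + 1, 21^35 ≡ 16 · 15 · 21; multiplying out mod 71: 16·15 = 240 ≡ 27, then 27·21 = 567 ≡ 70. Thus 21^35 ≡ 70 ≡ −1 (mod 71).
By Euler's criterion 21 is a quadratic non-residue mod 71: no x satisfies x² ≡ 21 (mod 71).

No, no such integer exists.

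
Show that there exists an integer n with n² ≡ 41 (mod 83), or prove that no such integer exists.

n = 37

Take n = 37. Then 37² = 1369 = 16·83 + 41, so 37² ≡ 41 (mod 83).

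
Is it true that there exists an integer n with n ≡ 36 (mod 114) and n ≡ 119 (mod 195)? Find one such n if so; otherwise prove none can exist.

There is no such integer.

Both moduli are multiples of 3 = gcd(114, 195), so any solution would satisfy n ≡ 36 and n ≡ 119 modulo 3 simultaneously.
These are incompatible: 36 − 119 = -83 is not divisible by 3.
Therefore no such n exists.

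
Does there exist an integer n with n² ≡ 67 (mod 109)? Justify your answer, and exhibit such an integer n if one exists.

There is no such integer.

109 is prime, so by Euler's criterion 67 is a square mod 109 iff 67^((109−1)/2) = 67^54 ≡ 1 (mod 109).
Repeated squaring mod 109: 67^2 = 4489 ≡ 20; 67^4 ≡ 20² = 400 ≡ 73; 67^8 ≡ 73² = 5329 ≡ 97; 67^16 ≡ 97² = 9409 ≡ 35; 67^32 ≡ 35² = 1225 ≡ 26.
Since 54 = 32 + 16 + 4 + 2, 67^54 ≡ 26 · 35 · 73 · 20; multiplying out mod 109: 26·35 = 910 ≡ 38, then 38·73 = 2774 ≡ 49, then 49·20 = 980 ≡ 108. Thus 67^54 ≡ 108 ≡ −1 (mod 109).
The value −1 means 67 is a non-residue modulo 109, so n² ≡ 67 (mod 109) is impossible.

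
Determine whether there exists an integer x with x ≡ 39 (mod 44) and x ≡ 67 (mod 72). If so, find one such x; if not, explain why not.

gcd(44, 72) = 4. A simultaneous solution exists iff 39 ≡ 67 (mod 4); here 39 mod 4 = 3 = 67 mod 4, so it does.
Write x = 39 + 44t. Then 44t ≡ 67 − 39 ≡ 28 (mod 72); dividing through by 4 gives 11t ≡ 7 (mod 18).
To invert 11 modulo 18: 18 = 1·11 + 7, 11 = 1·7 + 4, 7 = 1·4 + 3, 4 = 1·3 + 1, 3 = 3·1 + 0, and unwinding, 1 = 4 − 1·3 = 4 − (7 − 1·4) = −7 + 2·4 = −7 + 2·(11 − 1·7) = 2·11 − 3·7 = 2·11 − 3·(18 − 1·11) = −3·18 + 5·11. Thus 11⁻¹ ≡ 5 (mod 18).
Therefore t ≡ 5·7 = 35 ≡ 17 (mod 18).
Then x = 39 + 44·17 = 787.
Indeed 787 ≡ 39 (mod 44) and 787 ≡ 67 (mod 72).

x = 787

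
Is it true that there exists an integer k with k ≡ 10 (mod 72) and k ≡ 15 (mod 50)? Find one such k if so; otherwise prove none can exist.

gcd(72, 50) = 2. If k ≡ 10 (mod 72) and k ≡ 15 (mod 50), then k ≡ 10 (mod 2) and k ≡ 15 (mod 2).
These are incompatible: 10 − 15 = -5 is not divisible by 2.
Therefore no such k exists.

There is no such integer.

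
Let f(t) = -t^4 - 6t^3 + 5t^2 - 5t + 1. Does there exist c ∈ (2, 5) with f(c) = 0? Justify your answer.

No such root exists.

The endpoint values f(2) = -53 and f(5) = -1274 are both negative. Claim: f(t) < 0 for every t in (2, 5).
Substitute t = 2 + u, where 0 < u < 3 on the interval. Expanding, f(2 + u) = -u^4 - 14u^3 - 55u^2 - 89u - 53.
The nonzero coefficients here are all negative, so for u > 0 every term is negative (or zero), and the constant term -53 is strictly negative.
So f is strictly negative on (2, 5); no root exists in the interval.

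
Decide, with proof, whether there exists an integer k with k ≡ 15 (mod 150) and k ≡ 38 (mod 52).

Both moduli are multiples of 2 = gcd(150, 52), so any solution would satisfy k ≡ 15 and k ≡ 38 modulo 2 simultaneously.
These are incompatible: 15 − 38 = -23 is not divisible by 2.
Therefore no such k exists.

No, no such integer exists.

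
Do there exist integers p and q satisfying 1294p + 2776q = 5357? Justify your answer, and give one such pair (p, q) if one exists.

Both 1294 and 2776 are divisible by gcd(1294, 2776) = 2, hence so is any combination 1294p + 2776q.
However 5357 leaves remainder 1 on division by 2.
Hence no integers p, q satisfy the equation.

No such integers exist.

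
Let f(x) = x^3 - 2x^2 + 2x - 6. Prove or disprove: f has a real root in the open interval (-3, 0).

Evaluate at the endpoints: f(-3) = -57, f(0) = -6 — same sign (negative).
f'(x) = 3x^2 - 4x + 2 has discriminant (-4)² − 4·3·2 = -8 < 0, so f' has no real roots and is positive for every real x.
Hence f is strictly increasing on ℝ, and in particular on [-3, 0]. A strictly monotone function with same-sign endpoint values stays negative on the whole interval, so f has no zero in (-3, 0).

No such root exists.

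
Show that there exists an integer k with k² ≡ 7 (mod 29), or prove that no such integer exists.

Take k = 23. Then 23² = 529 = 18·29 + 7, so 23² ≡ 7 (mod 29).

k = 23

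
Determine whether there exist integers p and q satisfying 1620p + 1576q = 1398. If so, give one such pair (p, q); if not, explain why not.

Both 1620 and 1576 are divisible by gcd(1620, 1576) = 4, hence so is any combination 1620p + 1576q.
However 1398 leaves remainder 2 on division by 4.
So the equation is unsolvable over ℤ.

No such integers exist.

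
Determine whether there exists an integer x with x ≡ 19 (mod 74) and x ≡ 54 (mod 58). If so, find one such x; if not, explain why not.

Both moduli are multiples of 2 = gcd(74, 58), so any solution would satisfy x ≡ 19 and x ≡ 54 modulo 2 simultaneously.
But 19 mod 2 = 1 while 54 mod 2 = 0, a contradiction.
So no integer satisfies both congruences.

There is no such integer.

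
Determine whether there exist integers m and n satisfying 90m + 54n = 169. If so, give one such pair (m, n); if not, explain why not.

No such integers exist.

Both 90 and 54 are divisible by gcd(90, 54) = 18, hence so is any combination 90m + 54n.
However 169 leaves remainder 7 on division by 18.
Therefore 90m + 54n = 169 has no solution in integers.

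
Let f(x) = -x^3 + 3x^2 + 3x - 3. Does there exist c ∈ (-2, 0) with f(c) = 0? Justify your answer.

Yes, such a c exists.

f(-2) = 11 and f(0) = -3, which have opposite signs.
f is continuous everywhere (it is a polynomial), in particular on [-2, 0].
The Intermediate Value Theorem then guarantees some c ∈ (-2, 0) with f(c) = 0.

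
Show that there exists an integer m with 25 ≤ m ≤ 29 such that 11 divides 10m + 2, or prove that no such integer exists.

For m = 25, 26, …, 29 the values of 10m + 2 modulo 11 are 10, 9, 8, 7, 6 respectively.
None is 0, so 11 never divides 10m + 2 on this range.

No, no such integer m in that range exists.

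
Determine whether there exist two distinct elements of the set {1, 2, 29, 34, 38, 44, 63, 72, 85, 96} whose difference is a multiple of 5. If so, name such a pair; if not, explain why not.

Yes: 1 and 96.

Both 1 and 96 leave remainder 1 on division by 5; their difference 95 = 19·5 is a multiple of 5.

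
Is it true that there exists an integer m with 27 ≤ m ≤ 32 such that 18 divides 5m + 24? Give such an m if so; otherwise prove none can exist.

At m = 27, 5·27 + 24 = 159 ≡ 15 (mod 18), and each step in m adds 5, giving residues 15, 2, 7, 12, 17, 4 for m = 27, 28, …, 32.
Since 0 is absent from this list, 18 ∤ 5m + 24 for every m with 27 ≤ m ≤ 32.

No, no such integer m in that range exists.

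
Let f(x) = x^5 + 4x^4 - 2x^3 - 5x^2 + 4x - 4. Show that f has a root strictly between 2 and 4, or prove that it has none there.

The endpoint values f(2) = 64 and f(4) = 1852 are both positive. Claim: f(x) > 0 for every x in (2, 4).
Shift to the endpoint 2: with x = 2 + u (0 < u < 2), one computes f(2 + u) = u^5 + 14u^4 + 70u^3 + 159u^2 + 168u + 64.
The nonzero coefficients here are all positive, so for u > 0 every term is positive (or zero), and the constant term 64 is strictly positive.
So f is strictly positive on (2, 4); no root exists in the interval.

No.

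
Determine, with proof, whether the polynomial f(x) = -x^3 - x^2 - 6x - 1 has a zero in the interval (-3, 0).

f(-3) = 35 and f(0) = -1, which have opposite signs.
As a polynomial, f is continuous on every closed interval.
By the Intermediate Value Theorem f must vanish at some point of (-3, 0).

Yes, f has a root in the interval.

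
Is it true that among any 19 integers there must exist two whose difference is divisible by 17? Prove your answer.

True.

Partition the integers by their residue mod 17; there are 17 classes.
With 19 integers and only 17 classes, the pigeonhole principle forces two of them, say a and b, into the same class.
Equal remainders mean a − b ≡ 0 (mod 17), so 17 divides their difference.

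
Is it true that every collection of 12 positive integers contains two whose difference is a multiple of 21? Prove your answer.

Try 12 consecutive integers, 64, 65, …, 75. Their remainders mod 21 are 1, 2, 3, 4, 5, 6, 7, 8, 9, 10, 11, 12 — pairwise different, as any 12 ≤ 21 consecutive integers have distinct residues.
No two share a residue, so no pair has difference divisible by 21; the claim fails for this set.

No, the set {64, 65, 66, 67, 68, 69, 70, 71, 72, 73, 74, 75} is a counterexample.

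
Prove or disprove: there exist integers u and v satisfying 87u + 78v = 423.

gcd(87, 78) = 3, and 3 divides 423, so integer solutions exist.
Dividing through by 3 reduces the equation to 29u + 26v = 141.
Run the Euclidean algorithm on 29 and 26: 29 = 1·26 + 3, 26 = 8·3 + 2, 3 = 1·2 + 1, 2 = 2·1 + 0.
Working back up the chain: 1 = 3 − 1·2 = 3 − (26 − 8·3) = −26 + 9·3 = −26 + 9·(29 − 1·26) = 9·29 − 10·26. So 29·9 + 26·(-10) = 1.
Times 141: 29·1269 + 26·(-1410) = 141, so (1269, -1410) solves it.
Subtracting 48·26 from u and adding 48·29 to v gives the tidier solution (21, -18).
Indeed 87·21 + 78·(-18) = 1827 − 1404 = 423.

u = 21, v = -18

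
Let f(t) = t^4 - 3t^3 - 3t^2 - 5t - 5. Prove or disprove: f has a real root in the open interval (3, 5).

Such a root exists.

f(3) = -47 and f(5) = 145, which have opposite signs.
f is continuous everywhere (it is a polynomial), in particular on [3, 5].
By the Intermediate Value Theorem f must vanish at some point of (3, 5).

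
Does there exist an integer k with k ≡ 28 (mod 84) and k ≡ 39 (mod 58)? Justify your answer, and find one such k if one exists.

There is no such integer.

Both moduli are multiples of 2 = gcd(84, 58), so any solution would satisfy k ≡ 28 and k ≡ 39 modulo 2 simultaneously.
But 28 mod 2 = 0 while 39 mod 2 = 1, a contradiction.
So no integer satisfies both congruences.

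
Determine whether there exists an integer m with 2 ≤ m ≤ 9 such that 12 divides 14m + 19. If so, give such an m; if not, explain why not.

No, no such integer m in that range exists.

For m = 2, 3, …, 9 the values of 14m + 19 modulo 12 are 11, 1, 3, 5, 7, 9, 11, 1 respectively.
None is 0, so 12 never divides 14m + 19 on this range.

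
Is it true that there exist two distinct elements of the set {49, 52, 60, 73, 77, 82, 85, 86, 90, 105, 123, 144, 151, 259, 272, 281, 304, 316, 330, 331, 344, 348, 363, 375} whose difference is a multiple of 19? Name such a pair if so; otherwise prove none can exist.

The pair (49, 144) works.

Both 49 and 144 leave remainder 11 on division by 19; their difference 95 = 5·19 is a multiple of 19.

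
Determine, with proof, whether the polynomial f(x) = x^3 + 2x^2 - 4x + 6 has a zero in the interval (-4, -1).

f(-4) = -10 and f(-1) = 11, which have opposite signs.
f is continuous everywhere (it is a polynomial), in particular on [-4, -1].
By the Intermediate Value Theorem, f takes the value 0 somewhere in the open interval.

Yes, f has a root in the interval.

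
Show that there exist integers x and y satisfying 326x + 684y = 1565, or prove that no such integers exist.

gcd(326, 684) = 2, so every integer of the form 326x + 684y is a multiple of 2.
But 1565 is not a multiple of 2 (it leaves remainder 1).
So the equation is unsolvable over ℤ.

No, no such integers exist.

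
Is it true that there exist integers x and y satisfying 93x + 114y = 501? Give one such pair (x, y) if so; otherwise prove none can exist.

x = 25, y = -16

Every value of 93x + 114y is a multiple of gcd(93, 114) = 3; since 3 ∣ 501, solutions exist.
Dividing through by 3 reduces the equation to 31x + 38y = 167.
Run the Euclidean algorithm on 38 and 31: 38 = 1·31 + 7, 31 = 4·7 + 3, 7 = 2·3 + 1, 3 = 3·1 + 0.
Back-substituting, 1 = 7 − 2·3 = 7 − 2·(31 − 4·7) = −2·31 + 9·7 = −2·31 + 9·(38 − 1·31) = 9·38 − 11·31; that is, 31·(-11) + 38·9 = 1.
Scaling by 167 gives the particular solution (x, y) = (-1837, 1503).
Shifting by a multiple of (38, −31) keeps it a solution: x = -1837 + 49·38 = 25, y = 1503 − 49·31 = -16.
Check: 93·25 + 114·(-16) = 2325 − 1824 = 501. ✓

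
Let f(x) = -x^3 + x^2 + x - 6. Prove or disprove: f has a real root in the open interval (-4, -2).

f has no root in that interval.

The endpoint values f(-4) = 70 and f(-2) = 4 are both positive. Claim: f(x) > 0 for every x in (-4, -2).
Shift to the endpoint -2: with x = -2 − u (0 < u < 2), one computes f(-2 − u) = u^3 + 7u^2 + 15u + 4.
The nonzero coefficients here are all positive, so for u > 0 every term is positive (or zero), and the constant term 4 is strictly positive.
So f is strictly positive on (-4, -2); no root exists in the interval.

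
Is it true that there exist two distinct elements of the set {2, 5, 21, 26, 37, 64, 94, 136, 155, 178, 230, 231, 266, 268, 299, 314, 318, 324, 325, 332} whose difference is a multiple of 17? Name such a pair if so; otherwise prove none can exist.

2 mod 17 = 2 and 155 mod 17 = 2, so 155 − 2 = 153 = 9·17.

2 and 155 are such a pair.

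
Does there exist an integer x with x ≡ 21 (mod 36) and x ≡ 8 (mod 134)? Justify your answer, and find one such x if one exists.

No, no such integer exists.

Both moduli are multiples of 2 = gcd(36, 134), so any solution would satisfy x ≡ 21 and x ≡ 8 modulo 2 simultaneously.
However 21 ≡ 1 and 8 ≡ 0 (mod 2), and 1 ≠ 0.
Hence the system has no solution.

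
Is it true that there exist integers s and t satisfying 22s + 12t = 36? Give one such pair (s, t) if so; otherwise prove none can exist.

Every value of 22s + 12t is a multiple of gcd(22, 12) = 2; since 2 ∣ 36, solutions exist.
Dividing through by 2 reduces the equation to 11s + 6t = 18.
Run the Euclidean algorithm on 11 and 6: 11 = 1·6 + 5, 6 = 1·5 + 1, 5 = 5·1 + 0.
Back-substituting, 1 = 6 − 1·5 = 6 − (11 − 1·6) = −11 + 2·6; that is, 11·(-1) + 6·2 = 1.
Multiplying through by 18: s = (-1)·18 = -18, t = 2·18 = 36 is a solution.
Adding 3·6 to s and subtracting 3·11 from t gives the tidier solution (0, 3).
Indeed 22·0 + 12·3 = 0 + 36 = 36.

s = 0, t = 3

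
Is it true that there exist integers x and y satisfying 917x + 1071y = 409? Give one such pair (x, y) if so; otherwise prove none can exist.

gcd(917, 1071) = 7, so every integer of the form 917x + 1071y is a multiple of 7.
But 409 is not a multiple of 7 (it leaves remainder 3).
So the equation is unsolvable over ℤ.

There are no such integers.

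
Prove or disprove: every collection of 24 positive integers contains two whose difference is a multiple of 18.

True.

Partition the integers by their residue mod 18; there are 18 classes.
Placing 24 integers into 18 classes, some class receives at least two — say a and b.
Equal remainders mean a − b ≡ 0 (mod 18), so 18 divides their difference.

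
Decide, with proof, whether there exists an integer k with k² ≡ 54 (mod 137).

Apply Euler's criterion with the prime 137: 54 is a quadratic residue iff 54^68 ≡ 1 (mod 137), and a non-residue iff it is ≡ −1.
Squaring successively (mod 137): 54^2 = 2916 ≡ 39; 54^4 ≡ 39² = 1521 ≡ 14; 54^8 ≡ 14² = 196 ≡ 59; 54^16 ≡ 59² = 3481 ≡ 56; 54^32 ≡ 56² = 3136 ≡ 122; 54^64 ≡ 122² = 14884 ≡ 88.
Since 68 = 64 + 4, 54^68 ≡ 88 · 14; multiplying out mod 137: 88·14 = 1232 ≡ 136. Thus 54^68 ≡ 136 ≡ −1 (mod 137).
The value −1 means 54 is a non-residue modulo 137, so k² ≡ 54 (mod 137) is impossible.

There is no such integer.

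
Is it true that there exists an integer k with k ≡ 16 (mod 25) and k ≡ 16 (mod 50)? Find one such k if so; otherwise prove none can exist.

k = 16

The moduli are not coprime: gcd(25, 50) = 25. Compatibility requires 25 ∣ (16 − 16) = 0, which holds, so solutions exist.
The smallest candidate k = 16 works directly: 16 ≡ 16 (mod 50).
Indeed 16 ≡ 16 (mod 25) and 16 ≡ 16 (mod 50).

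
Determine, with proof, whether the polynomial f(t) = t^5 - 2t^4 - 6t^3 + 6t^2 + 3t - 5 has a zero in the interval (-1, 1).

Yes, f has a root in the interval.

f(-1) = 1 and f(1) = -3, which have opposite signs.
As a polynomial, f is continuous on every closed interval.
By the Intermediate Value Theorem, f takes the value 0 somewhere in the open interval.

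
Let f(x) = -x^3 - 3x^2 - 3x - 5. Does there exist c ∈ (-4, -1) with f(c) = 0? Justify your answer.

f(-4) = 23 and f(-1) = -4, which have opposite signs.
Since f is a polynomial it is continuous on [-4, -1].
The Intermediate Value Theorem then guarantees some c ∈ (-4, -1) with f(c) = 0.

Yes, such a c exists.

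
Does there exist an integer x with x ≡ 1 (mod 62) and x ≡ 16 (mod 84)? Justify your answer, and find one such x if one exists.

gcd(62, 84) = 2. If x ≡ 1 (mod 62) and x ≡ 16 (mod 84), then x ≡ 1 (mod 2) and x ≡ 16 (mod 2).
These are incompatible: 1 − 16 = -15 is not divisible by 2.
Hence the system has no solution.

No, no such integer exists.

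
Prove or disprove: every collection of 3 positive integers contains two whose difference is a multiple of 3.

No; for instance {2, 3, 4} is a counterexample.

Try 3 consecutive integers, 2, 3, 4. Their remainders mod 3 are 2, 0, 1 — pairwise different, as any 3 ≤ 3 consecutive integers have distinct residues.
Any two of them differ by at most 2 < 3 and by at least 1, so no difference is a multiple of 3.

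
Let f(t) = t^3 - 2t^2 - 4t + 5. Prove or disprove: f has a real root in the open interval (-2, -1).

f(-2) = -3 and f(-1) = 6, which have opposite signs.
f is continuous everywhere (it is a polynomial), in particular on [-2, -1].
By the Intermediate Value Theorem f must vanish at some point of (-2, -1).

Yes, f has a root in the interval.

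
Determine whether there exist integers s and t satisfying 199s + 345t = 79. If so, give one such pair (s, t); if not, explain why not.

s = 16, t = -9

199 and 345 are coprime, so 199s + 345t ranges over all of ℤ.
Euclidean algorithm: 345 = 1·199 + 146, 199 = 1·146 + 53, 146 = 2·53 + 40, 53 = 1·40 + 13, 40 = 3·13 + 1, 13 = 13·1 + 0.
Working back up the chain: 1 = 40 − 3·13 = 40 − 3·(53 − 1·40) = −3·53 + 4·40 = −3·53 + 4·(146 − 2·53) = 4·146 − 11·53 = 4·146 − 11·(199 − 1·146) = −11·199 + 15·146 = −11·199 + 15·(345 − 1·199) = 15·345 − 26·199. So 199·(-26) + 345·15 = 1.
Multiplying through by 79: s = (-26)·79 = -2054, t = 15·79 = 1185 is a solution.
Shifting by a multiple of (345, −199) keeps it a solution: s = -2054 + 6·345 = 16, t = 1185 − 6·199 = -9.
Indeed 199·16 + 345·(-9) = 3184 − 3105 = 79.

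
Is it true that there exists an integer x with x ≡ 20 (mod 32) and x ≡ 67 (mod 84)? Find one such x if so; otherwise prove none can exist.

No, no such integer exists.

Both moduli are multiples of 4 = gcd(32, 84), so any solution would satisfy x ≡ 20 and x ≡ 67 modulo 4 simultaneously.
But 20 mod 4 = 0 while 67 mod 4 = 3, a contradiction.
Hence the system has no solution.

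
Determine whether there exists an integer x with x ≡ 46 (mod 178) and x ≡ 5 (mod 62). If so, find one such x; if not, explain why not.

Reduce both congruences modulo 2, which divides 178 and 62: they say x ≡ 46 (mod 2) and x ≡ 5 (mod 2).
These are incompatible: 46 − 5 = 41 is not divisible by 2.
Therefore no such x exists.

There is no such integer.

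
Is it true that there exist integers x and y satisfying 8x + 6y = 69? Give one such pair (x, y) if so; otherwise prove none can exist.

Both 8 and 6 are divisible by gcd(8, 6) = 2, hence so is any combination 8x + 6y.
But 69 = 2·34 + 1, so 2 ∤ 69.
Therefore 8x + 6y = 69 has no solution in integers.

There are no such integers.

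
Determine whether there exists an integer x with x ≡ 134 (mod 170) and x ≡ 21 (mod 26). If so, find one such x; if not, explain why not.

Reduce both congruences modulo 2, which divides 170 and 26: they say x ≡ 134 (mod 2) and x ≡ 21 (mod 2).
However 134 ≡ 0 and 21 ≡ 1 (mod 2), and 0 ≠ 1.
Hence the system has no solution.

There is no such integer.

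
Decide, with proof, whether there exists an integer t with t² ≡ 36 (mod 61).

t = 6

Take t = 6. Then 6² = 36, and since 0 ≤ 36 < 61 this is already reduced: 6² ≡ 36 (mod 61).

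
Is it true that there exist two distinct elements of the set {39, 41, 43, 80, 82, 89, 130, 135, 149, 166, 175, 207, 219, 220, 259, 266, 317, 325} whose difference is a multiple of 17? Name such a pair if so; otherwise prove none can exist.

Yes: 39 and 175.

Both 39 and 175 leave remainder 5 on division by 17; their difference 136 = 8·17 is a multiple of 17.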